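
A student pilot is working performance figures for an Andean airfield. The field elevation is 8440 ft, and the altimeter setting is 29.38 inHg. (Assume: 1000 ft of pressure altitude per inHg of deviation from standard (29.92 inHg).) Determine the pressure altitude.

Pressure correction = (29.92 − 29.38) × 1000 = +540 ft.
Pressure altitude = 8440 + (+540) = 8980 ft.

8980 ft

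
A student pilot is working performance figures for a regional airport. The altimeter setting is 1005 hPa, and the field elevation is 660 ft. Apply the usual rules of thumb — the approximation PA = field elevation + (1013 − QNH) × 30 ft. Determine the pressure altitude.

Pressure correction = (1013 − 1005) × 30 = +240 ft.
Pressure altitude = 660 + (+240) = 900 ft.

900 ft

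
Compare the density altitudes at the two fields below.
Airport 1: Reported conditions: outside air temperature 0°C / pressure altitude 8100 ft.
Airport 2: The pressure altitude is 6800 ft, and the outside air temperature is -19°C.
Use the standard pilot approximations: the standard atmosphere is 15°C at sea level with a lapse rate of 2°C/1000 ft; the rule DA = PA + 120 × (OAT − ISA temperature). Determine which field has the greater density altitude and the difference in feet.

Airport 1 by 3892 ft

Airport 1: ISA temp = -1.2°C, deviation +1.2°C, DA = 8100 + 120 × 1.2 = 8244 ft.
Airport 2: ISA temp = 1.4°C, deviation -20.4°C, DA = 6800 + 120 × (-20.4) = 4352 ft.
Airport 1 is higher by 8244 − 4352 = 3892 ft.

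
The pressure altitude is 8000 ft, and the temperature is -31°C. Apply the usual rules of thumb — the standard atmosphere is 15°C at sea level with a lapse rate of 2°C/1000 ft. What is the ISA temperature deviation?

ISA temperature at 8000 ft = 15 − 2 × (8000/1000) = -1°C.
Deviation = OAT − ISA = -31 − (-1) = -30°C.

ISA-30°C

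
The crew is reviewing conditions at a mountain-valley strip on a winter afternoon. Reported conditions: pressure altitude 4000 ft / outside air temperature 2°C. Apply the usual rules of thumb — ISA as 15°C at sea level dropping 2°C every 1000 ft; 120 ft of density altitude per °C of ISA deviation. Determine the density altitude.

3400 ft

ISA temperature at 4000 ft = 15 − 2 × (4000/1000) = 7°C.
ISA deviation = 2 − 7 = -5°C.
Density altitude = 4000 + 120 × (-5) = 4000 + (-600) = 3400 ft.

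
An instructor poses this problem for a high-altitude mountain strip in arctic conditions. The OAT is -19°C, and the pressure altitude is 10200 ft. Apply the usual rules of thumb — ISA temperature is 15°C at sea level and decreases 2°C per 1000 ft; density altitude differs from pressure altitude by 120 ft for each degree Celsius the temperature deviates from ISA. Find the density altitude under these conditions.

ISA temperature at 10200 ft = 15 − 2 × (10200/1000) = -5.4°C.
ISA deviation = -19 − (-5.4) = -13.6°C.
Density altitude = 10200 + 120 × (-13.6) = 10200 + (-1632) = 8568 ft.

8568 ft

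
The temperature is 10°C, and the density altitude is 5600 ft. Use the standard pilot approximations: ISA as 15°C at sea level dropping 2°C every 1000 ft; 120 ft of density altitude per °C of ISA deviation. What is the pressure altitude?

DA = PA + 120 × (OAT − (15 − 2·PA/1000)) = PA + 120·OAT − 1800 + 0.24·PA = 1.24·PA + 120·OAT − 1800.
So 1.24·PA = 5600 − 120 × 10 + 1800 = 6200.
PA = 6200 / 1.24 = 5000 ft.

5000 ft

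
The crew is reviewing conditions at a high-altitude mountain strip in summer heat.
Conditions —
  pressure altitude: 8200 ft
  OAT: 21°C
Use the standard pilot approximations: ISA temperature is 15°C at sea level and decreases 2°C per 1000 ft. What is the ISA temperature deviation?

ISA+22.4°C

ISA temperature at 8200 ft = 15 − 2 × (8200/1000) = -1.4°C.
Deviation = OAT − ISA = 21 − (-1.4) = +22.4°C.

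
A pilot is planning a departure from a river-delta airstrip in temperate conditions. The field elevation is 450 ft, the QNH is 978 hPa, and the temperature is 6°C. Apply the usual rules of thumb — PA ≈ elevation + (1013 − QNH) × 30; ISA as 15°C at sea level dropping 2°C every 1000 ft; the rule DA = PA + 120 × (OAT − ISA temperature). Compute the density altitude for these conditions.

Pressure altitude = 450 + (1013 − 978) × 30 = 450 + (+1050) = 1500 ft.
ISA temperature at 1500 ft = 15 − 2 × (1500/1000) = 12°C.
ISA deviation = 6 − 12 = -6°C.
Density altitude = 1500 + 120 × (-6) = 780 ft.

780 ft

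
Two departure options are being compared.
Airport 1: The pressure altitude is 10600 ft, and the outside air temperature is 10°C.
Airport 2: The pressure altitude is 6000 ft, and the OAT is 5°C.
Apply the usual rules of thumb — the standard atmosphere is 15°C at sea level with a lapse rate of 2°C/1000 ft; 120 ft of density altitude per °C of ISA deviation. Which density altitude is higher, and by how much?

Airport 1: ISA temp = -6.2°C, deviation +16.2°C, DA = 10600 + 120 × 16.2 = 12544 ft.
Airport 2: ISA temp = 3°C, deviation +2°C, DA = 6000 + 120 × 2 = 6240 ft.
Airport 1 is higher by 12544 − 6240 = 6304 ft.

Airport 1 by 6304 ft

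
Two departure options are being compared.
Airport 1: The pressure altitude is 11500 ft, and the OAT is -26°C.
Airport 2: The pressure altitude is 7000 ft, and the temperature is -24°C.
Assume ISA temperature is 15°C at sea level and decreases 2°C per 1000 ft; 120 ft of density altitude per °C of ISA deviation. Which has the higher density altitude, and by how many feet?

Airport 1: ISA temp = -8°C, deviation -18°C, DA = 11500 + 120 × (-18) = 9340 ft.
Airport 2: ISA temp = 1°C, deviation -25°C, DA = 7000 + 120 × (-25) = 4000 ft.
Airport 1 is higher by 9340 − 4000 = 5340 ft.

Airport 1 by 5340 ft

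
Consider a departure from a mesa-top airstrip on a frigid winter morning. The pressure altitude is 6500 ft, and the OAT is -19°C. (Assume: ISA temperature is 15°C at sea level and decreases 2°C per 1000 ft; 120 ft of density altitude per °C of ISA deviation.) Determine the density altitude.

ISA temperature at 6500 ft = 15 − 2 × (6500/1000) = 2°C.
ISA deviation = -19 − 2 = -21°C.
Density altitude = 6500 + 120 × (-21) = 6500 + (-2520) = 3980 ft.

3980 ft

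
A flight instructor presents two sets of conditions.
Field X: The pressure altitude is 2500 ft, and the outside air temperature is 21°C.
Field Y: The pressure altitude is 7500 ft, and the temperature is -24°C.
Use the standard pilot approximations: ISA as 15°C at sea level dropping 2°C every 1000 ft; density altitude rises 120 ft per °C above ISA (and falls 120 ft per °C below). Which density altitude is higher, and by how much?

Field X: ISA temp = 10°C, deviation +11°C, DA = 2500 + 120 × 11 = 3820 ft.
Field Y: ISA temp = 0°C, deviation -24°C, DA = 7500 + 120 × (-24) = 4620 ft.
Field Y is higher by 4620 − 3820 = 800 ft.

Field Y by 800 ft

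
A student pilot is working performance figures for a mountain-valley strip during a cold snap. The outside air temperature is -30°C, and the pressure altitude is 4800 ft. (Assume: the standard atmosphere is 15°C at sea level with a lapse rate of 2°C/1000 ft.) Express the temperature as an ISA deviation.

ISA-35.4°C

ISA temperature at 4800 ft = 15 − 2 × (4800/1000) = 5.4°C.
Deviation = OAT − ISA = -30 − 5.4 = -35.4°C.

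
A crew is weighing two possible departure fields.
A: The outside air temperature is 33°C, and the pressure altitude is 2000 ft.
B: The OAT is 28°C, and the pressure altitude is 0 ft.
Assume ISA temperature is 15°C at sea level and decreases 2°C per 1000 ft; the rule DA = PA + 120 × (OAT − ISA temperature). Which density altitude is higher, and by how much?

A by 3080 ft

A: ISA temp = 11°C, deviation +22°C, DA = 2000 + 120 × 22 = 4640 ft.
B: ISA temp = 15°C, deviation +13°C, DA = 0 + 120 × 13 = 1560 ft.
A is higher by 4640 − 1560 = 3080 ft.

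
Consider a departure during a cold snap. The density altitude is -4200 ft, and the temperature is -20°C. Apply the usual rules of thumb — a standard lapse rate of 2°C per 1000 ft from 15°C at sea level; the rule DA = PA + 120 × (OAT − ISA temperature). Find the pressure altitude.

0 ft

DA = PA + 120 × (OAT − (15 − 2·PA/1000)) = PA + 120·OAT − 1800 + 0.24·PA = 1.24·PA + 120·OAT − 1800.
So 1.24·PA = -4200 − 120 × (-20) + 1800 = 0.
PA = 0 / 1.24 = 0 ft.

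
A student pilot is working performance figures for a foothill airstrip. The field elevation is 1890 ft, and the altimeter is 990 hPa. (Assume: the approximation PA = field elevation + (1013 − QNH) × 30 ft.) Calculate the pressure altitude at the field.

2580 ft

Pressure correction = (1013 − 990) × 30 = +690 ft.
Pressure altitude = 1890 + (+690) = 2580 ft.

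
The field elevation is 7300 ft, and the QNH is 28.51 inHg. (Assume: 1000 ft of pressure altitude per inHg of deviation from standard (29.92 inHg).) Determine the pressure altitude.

Pressure correction = (29.92 − 28.51) × 1000 = +1410 ft.
Pressure altitude = 7300 + (+1410) = 8710 ft.

8710 ft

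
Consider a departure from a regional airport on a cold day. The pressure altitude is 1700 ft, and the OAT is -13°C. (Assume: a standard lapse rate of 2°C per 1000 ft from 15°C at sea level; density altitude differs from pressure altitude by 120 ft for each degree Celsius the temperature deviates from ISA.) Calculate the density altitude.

-1252 ft

ISA temperature at 1700 ft = 15 − 2 × (1700/1000) = 11.6°C.
ISA deviation = -13 − 11.6 = -24.6°C.
Density altitude = 1700 + 120 × (-24.6) = 1700 + (-2952) = -1252 ft.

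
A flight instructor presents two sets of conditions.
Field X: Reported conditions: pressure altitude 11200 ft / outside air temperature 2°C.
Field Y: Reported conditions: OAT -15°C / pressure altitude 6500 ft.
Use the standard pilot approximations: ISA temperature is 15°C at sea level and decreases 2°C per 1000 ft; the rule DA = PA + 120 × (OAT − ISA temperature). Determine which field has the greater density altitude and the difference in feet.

Field X: ISA temp = -7.4°C, deviation +9.4°C, DA = 11200 + 120 × 9.4 = 12328 ft.
Field Y: ISA temp = 2°C, deviation -17°C, DA = 6500 + 120 × (-17) = 4460 ft.
Field X is higher by 12328 − 4460 = 7868 ft.

Field X by 7868 ft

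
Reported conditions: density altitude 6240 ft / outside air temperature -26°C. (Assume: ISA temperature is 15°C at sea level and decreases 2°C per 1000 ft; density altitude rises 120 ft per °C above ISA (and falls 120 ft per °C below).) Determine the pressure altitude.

DA = PA + 120 × (OAT − (15 − 2·PA/1000)) = PA + 120·OAT − 1800 + 0.24·PA = 1.24·PA + 120·OAT − 1800.
So 1.24·PA = 6240 − 120 × (-26) + 1800 = 11160.
PA = 11160 / 1.24 = 9000 ft.

9000 ft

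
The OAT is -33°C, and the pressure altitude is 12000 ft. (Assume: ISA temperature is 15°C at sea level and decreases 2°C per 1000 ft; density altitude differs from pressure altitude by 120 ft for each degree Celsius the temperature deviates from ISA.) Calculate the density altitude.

ISA temperature at 12000 ft = 15 − 2 × (12000/1000) = -9°C.
ISA deviation = -33 − (-9) = -24°C.
Density altitude = 12000 + 120 × (-24) = 12000 + (-2880) = 9120 ft.

9120 ft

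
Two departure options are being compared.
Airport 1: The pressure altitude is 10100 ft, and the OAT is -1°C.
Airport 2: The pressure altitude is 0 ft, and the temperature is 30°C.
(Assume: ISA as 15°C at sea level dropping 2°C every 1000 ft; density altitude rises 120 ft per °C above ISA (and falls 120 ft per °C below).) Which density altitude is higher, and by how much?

Airport 1: ISA temp = -5.2°C, deviation +4.2°C, DA = 10100 + 120 × 4.2 = 10604 ft.
Airport 2: ISA temp = 15°C, deviation +15°C, DA = 0 + 120 × 15 = 1800 ft.
Airport 1 is higher by 10604 − 1800 = 8804 ft.

Airport 1 by 8804 ft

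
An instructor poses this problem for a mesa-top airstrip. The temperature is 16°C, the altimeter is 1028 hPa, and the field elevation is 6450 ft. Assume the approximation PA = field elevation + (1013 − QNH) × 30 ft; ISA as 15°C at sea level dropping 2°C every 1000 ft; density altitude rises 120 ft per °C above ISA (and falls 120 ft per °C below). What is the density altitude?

7560 ft

Pressure altitude = 6450 + (1013 − 1028) × 30 = 6450 + (-450) = 6000 ft.
ISA temperature at 6000 ft = 15 − 2 × (6000/1000) = 3°C.
ISA deviation = 16 − 3 = +13°C.
Density altitude = 6000 + 120 × (13) = 7560 ft.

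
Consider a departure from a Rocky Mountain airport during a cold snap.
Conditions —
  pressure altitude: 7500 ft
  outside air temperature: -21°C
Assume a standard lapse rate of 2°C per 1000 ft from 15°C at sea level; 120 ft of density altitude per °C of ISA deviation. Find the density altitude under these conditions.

ISA temperature at 7500 ft = 15 − 2 × (7500/1000) = 0°C.
ISA deviation = -21 − 0 = -21°C.
Density altitude = 7500 + 120 × (-21) = 7500 + (-2520) = 4980 ft.

4980 ft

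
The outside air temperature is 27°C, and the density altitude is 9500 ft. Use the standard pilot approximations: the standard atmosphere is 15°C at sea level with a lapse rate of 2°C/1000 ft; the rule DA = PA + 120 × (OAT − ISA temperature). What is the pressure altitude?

DA = PA + 120 × (OAT − (15 − 2·PA/1000)) = PA + 120·OAT − 1800 + 0.24·PA = 1.24·PA + 120·OAT − 1800.
So 1.24·PA = 9500 − 120 × 27 + 1800 = 8060.
PA = 8060 / 1.24 = 6500 ft.

6500 ft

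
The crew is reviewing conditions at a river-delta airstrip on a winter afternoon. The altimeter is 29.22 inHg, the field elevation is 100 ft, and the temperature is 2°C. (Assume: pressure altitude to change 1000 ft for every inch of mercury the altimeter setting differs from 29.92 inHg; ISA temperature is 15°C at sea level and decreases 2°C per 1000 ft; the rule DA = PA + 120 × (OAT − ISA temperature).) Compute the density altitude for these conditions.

-568 ft

Pressure altitude = 100 + (29.92 − 29.22) × 1000 = 100 + (+700) = 800 ft.
ISA temperature at 800 ft = 15 − 2 × (800/1000) = 13.4°C.
ISA deviation = 2 − 13.4 = -11.4°C.
Density altitude = 800 + 120 × (-11.4) = -568 ft.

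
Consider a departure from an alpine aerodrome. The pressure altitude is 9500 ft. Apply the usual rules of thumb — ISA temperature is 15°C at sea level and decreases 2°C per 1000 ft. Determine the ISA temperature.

-4°C

ISA temperature = 15 − 2 × (9500/1000) = 15 − 19 = -4°C.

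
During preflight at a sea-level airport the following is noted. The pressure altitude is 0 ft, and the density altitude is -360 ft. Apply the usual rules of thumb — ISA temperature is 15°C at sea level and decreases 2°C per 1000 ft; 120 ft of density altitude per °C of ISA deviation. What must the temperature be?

12°C

Density altitude − pressure altitude = -360 − 0 = -360 ft.
At 120 ft/°C that is an ISA deviation of -360/120 = -3°C.
ISA temperature at 0 ft = 15 − 2 × (0/1000) = 15°C.
OAT = ISA + deviation = 15 + (-3) = 12°C.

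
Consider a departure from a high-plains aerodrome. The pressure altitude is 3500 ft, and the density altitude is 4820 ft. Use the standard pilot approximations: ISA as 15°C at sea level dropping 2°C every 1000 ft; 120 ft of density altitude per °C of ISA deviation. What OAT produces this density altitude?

19°C

Density altitude − pressure altitude = 4820 − 3500 = +1320 ft.
At 120 ft/°C that is an ISA deviation of 1320/120 = +11°C.
ISA temperature at 3500 ft = 15 − 2 × (3500/1000) = 8°C.
OAT = ISA + deviation = 8 + (+11) = 19°C.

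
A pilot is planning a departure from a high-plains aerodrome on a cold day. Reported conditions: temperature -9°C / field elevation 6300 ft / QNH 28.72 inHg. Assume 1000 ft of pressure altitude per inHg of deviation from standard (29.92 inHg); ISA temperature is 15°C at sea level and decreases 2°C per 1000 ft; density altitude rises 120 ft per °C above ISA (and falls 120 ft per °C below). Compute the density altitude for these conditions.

6420 ft

Pressure altitude = 6300 + (29.92 − 28.72) × 1000 = 6300 + (+1200) = 7500 ft.
ISA temperature at 7500 ft = 15 − 2 × (7500/1000) = 0°C.
ISA deviation = -9 − 0 = -9°C.
Density altitude = 7500 + 120 × (-9) = 6420 ft.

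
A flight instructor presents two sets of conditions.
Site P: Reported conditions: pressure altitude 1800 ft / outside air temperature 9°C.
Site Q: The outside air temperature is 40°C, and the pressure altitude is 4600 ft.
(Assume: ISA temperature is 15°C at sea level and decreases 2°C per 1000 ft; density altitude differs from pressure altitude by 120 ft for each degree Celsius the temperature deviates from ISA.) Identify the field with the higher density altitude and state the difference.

Site Q by 7192 ft

Site P: ISA temp = 11.4°C, deviation -2.4°C, DA = 1800 + 120 × (-2.4) = 1512 ft.
Site Q: ISA temp = 5.8°C, deviation +34.2°C, DA = 4600 + 120 × 34.2 = 8704 ft.
Site Q is higher by 8704 − 1512 = 7192 ft.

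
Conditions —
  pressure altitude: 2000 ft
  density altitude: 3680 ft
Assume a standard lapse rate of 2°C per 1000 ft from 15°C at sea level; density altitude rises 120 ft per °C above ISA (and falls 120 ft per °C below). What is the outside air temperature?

Density altitude − pressure altitude = 3680 − 2000 = +1680 ft.
At 120 ft/°C that is an ISA deviation of 1680/120 = +14°C.
ISA temperature at 2000 ft = 15 − 2 × (2000/1000) = 11°C.
OAT = ISA + deviation = 11 + (+14) = 25°C.

25°C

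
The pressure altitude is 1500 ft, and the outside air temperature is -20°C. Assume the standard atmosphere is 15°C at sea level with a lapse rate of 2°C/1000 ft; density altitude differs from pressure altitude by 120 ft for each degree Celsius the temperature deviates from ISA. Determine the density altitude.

ISA temperature at 1500 ft = 15 − 2 × (1500/1000) = 12°C.
ISA deviation = -20 − 12 = -32°C.
Density altitude = 1500 + 120 × (-32) = 1500 + (-3840) = -2340 ft.

-2340 ft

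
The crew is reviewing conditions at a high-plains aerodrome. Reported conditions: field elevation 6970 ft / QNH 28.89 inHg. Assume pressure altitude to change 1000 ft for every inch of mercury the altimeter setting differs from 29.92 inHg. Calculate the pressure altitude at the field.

8000 ft

Pressure correction = (29.92 − 28.89) × 1000 = +1030 ft.
Pressure altitude = 6970 + (+1030) = 8000 ft.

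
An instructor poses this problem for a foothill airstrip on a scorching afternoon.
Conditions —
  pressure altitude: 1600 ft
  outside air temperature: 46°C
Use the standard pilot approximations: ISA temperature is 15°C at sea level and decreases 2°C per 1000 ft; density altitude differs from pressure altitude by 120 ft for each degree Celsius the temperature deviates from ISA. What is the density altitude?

5704 ft

ISA temperature at 1600 ft = 15 − 2 × (1600/1000) = 11.8°C.
ISA deviation = 46 − 11.8 = +34.2°C.
Density altitude = 1600 + 120 × (34.2) = 1600 + (+4104) = 5704 ft.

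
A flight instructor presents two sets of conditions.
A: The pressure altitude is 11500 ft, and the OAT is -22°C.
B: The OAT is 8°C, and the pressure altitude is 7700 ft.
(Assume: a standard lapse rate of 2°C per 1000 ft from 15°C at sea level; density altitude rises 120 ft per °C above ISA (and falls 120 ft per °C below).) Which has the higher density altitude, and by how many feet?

A: ISA temp = -8°C, deviation -14°C, DA = 11500 + 120 × (-14) = 9820 ft.
B: ISA temp = -0.4°C, deviation +8.4°C, DA = 7700 + 120 × 8.4 = 8708 ft.
A is higher by 9820 − 8708 = 1112 ft.

A by 1112 ft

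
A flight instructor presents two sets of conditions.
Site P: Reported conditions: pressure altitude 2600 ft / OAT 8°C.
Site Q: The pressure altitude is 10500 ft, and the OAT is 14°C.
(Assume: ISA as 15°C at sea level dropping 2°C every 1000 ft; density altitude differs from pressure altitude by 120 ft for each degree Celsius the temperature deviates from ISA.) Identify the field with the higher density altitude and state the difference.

Site Q by 10516 ft

Site P: ISA temp = 9.8°C, deviation -1.8°C, DA = 2600 + 120 × (-1.8) = 2384 ft.
Site Q: ISA temp = -6°C, deviation +20°C, DA = 10500 + 120 × 20 = 12900 ft.
Site Q is higher by 12900 − 2384 = 10516 ft.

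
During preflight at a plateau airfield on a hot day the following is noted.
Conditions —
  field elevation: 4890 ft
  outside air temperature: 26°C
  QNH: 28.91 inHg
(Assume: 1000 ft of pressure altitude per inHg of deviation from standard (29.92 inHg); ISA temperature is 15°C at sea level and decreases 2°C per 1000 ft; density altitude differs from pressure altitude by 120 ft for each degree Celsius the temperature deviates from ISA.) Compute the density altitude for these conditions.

Pressure altitude = 4890 + (29.92 − 28.91) × 1000 = 4890 + (+1010) = 5900 ft.
ISA temperature at 5900 ft = 15 − 2 × (5900/1000) = 3.2°C.
ISA deviation = 26 − 3.2 = +22.8°C.
Density altitude = 5900 + 120 × (22.8) = 8636 ft.

8636 ft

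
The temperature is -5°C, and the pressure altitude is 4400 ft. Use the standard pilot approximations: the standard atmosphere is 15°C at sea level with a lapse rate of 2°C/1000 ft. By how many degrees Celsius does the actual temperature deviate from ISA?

ISA temperature at 4400 ft = 15 − 2 × (4400/1000) = 6.2°C.
Deviation = OAT − ISA = -5 − 6.2 = -11.2°C.

ISA-11.2°C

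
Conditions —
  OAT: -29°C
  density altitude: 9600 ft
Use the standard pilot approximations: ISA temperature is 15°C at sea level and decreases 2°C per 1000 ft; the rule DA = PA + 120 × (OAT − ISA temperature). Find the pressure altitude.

12000 ft

DA = PA + 120 × (OAT − (15 − 2·PA/1000)) = PA + 120·OAT − 1800 + 0.24·PA = 1.24·PA + 120·OAT − 1800.
So 1.24·PA = 9600 − 120 × (-29) + 1800 = 14880.
PA = 14880 / 1.24 = 12000 ft.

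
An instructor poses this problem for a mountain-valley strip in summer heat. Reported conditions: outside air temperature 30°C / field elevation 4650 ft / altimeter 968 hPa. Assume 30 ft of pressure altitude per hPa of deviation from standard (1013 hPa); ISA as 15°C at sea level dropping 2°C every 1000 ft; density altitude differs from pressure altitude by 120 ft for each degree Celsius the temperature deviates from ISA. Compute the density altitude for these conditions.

9240 ft

Pressure altitude = 4650 + (1013 − 968) × 30 = 4650 + (+1350) = 6000 ft.
ISA temperature at 6000 ft = 15 − 2 × (6000/1000) = 3°C.
ISA deviation = 30 − 3 = +27°C.
Density altitude = 6000 + 120 × (27) = 9240 ft.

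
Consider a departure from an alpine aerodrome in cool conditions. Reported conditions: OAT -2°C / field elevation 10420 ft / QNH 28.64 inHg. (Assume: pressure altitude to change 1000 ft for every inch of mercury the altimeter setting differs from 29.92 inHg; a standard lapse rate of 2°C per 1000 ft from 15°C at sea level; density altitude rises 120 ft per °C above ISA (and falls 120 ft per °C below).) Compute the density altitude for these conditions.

12468 ft

Pressure altitude = 10420 + (29.92 − 28.64) × 1000 = 10420 + (+1280) = 11700 ft.
ISA temperature at 11700 ft = 15 − 2 × (11700/1000) = -8.4°C.
ISA deviation = -2 − (-8.4) = +6.4°C.
Density altitude = 11700 + 120 × (6.4) = 12468 ft.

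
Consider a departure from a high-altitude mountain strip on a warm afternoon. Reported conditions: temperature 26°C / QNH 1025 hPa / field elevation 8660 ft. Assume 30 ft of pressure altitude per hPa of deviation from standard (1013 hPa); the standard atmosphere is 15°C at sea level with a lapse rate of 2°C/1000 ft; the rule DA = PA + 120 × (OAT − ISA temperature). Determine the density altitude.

Pressure altitude = 8660 + (1013 − 1025) × 30 = 8660 + (-360) = 8300 ft.
ISA temperature at 8300 ft = 15 − 2 × (8300/1000) = -1.6°C.
ISA deviation = 26 − (-1.6) = +27.6°C.
Density altitude = 8300 + 120 × (27.6) = 11612 ft.

11612 ft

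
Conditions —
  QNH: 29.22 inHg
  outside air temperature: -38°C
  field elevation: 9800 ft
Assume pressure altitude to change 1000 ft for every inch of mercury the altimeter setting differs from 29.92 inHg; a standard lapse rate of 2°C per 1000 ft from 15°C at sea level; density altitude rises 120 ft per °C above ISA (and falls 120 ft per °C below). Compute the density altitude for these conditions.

Pressure altitude = 9800 + (29.92 − 29.22) × 1000 = 9800 + (+700) = 10500 ft.
ISA temperature at 10500 ft = 15 − 2 × (10500/1000) = -6°C.
ISA deviation = -38 − (-6) = -32°C.
Density altitude = 10500 + 120 × (-32) = 6660 ft.

6660 ft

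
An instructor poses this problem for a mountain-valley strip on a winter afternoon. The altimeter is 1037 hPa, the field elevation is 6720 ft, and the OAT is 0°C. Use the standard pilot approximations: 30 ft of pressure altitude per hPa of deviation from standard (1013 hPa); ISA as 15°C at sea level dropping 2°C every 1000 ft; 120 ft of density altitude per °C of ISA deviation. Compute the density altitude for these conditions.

Pressure altitude = 6720 + (1013 − 1037) × 30 = 6720 + (-720) = 6000 ft.
ISA temperature at 6000 ft = 15 − 2 × (6000/1000) = 3°C.
ISA deviation = 0 − 3 = -3°C.
Density altitude = 6000 + 120 × (-3) = 5640 ft.

5640 ft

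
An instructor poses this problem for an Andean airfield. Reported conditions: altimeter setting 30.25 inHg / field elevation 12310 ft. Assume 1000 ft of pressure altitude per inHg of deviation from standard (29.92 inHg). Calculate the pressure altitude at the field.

Pressure correction = (29.92 − 30.25) × 1000 = -330 ft.
Pressure altitude = 12310 + (-330) = 11980 ft.

11980 ft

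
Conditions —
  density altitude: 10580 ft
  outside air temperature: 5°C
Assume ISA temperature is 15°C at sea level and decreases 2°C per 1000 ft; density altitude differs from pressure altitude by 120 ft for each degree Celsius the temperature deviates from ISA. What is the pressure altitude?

DA = PA + 120 × (OAT − (15 − 2·PA/1000)) = PA + 120·OAT − 1800 + 0.24·PA = 1.24·PA + 120·OAT − 1800.
So 1.24·PA = 10580 − 120 × 5 + 1800 = 11780.
PA = 11780 / 1.24 = 9500 ft.

9500 ft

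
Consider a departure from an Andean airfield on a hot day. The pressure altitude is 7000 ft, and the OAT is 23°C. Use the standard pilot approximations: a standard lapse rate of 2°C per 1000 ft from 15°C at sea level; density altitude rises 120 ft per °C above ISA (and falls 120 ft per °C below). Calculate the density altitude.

9640 ft

ISA temperature at 7000 ft = 15 − 2 × (7000/1000) = 1°C.
ISA deviation = 23 − 1 = +22°C.
Density altitude = 7000 + 120 × (22) = 7000 + (+2640) = 9640 ft.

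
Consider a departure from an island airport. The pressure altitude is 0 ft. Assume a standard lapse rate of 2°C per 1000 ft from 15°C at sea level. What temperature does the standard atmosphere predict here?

ISA temperature = 15 − 2 × (0/1000) = 15 − 0 = 15°C.

15°C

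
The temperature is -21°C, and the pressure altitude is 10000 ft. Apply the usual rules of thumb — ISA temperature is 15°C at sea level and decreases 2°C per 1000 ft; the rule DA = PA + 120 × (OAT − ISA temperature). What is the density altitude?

ISA temperature at 10000 ft = 15 − 2 × (10000/1000) = -5°C.
ISA deviation = -21 − (-5) = -16°C.
Density altitude = 10000 + 120 × (-16) = 10000 + (-1920) = 8080 ft.

8080 ft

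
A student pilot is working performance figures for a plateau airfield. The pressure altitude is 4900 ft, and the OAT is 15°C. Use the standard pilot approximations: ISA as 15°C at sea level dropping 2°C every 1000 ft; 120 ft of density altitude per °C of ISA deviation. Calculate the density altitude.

ISA temperature at 4900 ft = 15 − 2 × (4900/1000) = 5.2°C.
ISA deviation = 15 − 5.2 = +9.8°C.
Density altitude = 4900 + 120 × (9.8) = 4900 + (+1176) = 6076 ft.

6076 ft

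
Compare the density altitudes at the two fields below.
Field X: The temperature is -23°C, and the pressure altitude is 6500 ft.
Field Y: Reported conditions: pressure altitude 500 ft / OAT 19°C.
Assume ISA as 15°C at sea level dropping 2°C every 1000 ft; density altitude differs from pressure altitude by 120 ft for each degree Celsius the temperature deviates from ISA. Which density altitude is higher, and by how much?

Field X: ISA temp = 2°C, deviation -25°C, DA = 6500 + 120 × (-25) = 3500 ft.
Field Y: ISA temp = 14°C, deviation +5°C, DA = 500 + 120 × 5 = 1100 ft.
Field X is higher by 3500 − 1100 = 2400 ft.

Field X by 2400 ft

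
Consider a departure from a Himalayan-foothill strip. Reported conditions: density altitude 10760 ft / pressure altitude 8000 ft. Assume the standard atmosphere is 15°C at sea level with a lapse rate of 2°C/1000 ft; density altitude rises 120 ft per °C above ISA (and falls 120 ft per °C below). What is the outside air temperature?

Density altitude − pressure altitude = 10760 − 8000 = +2760 ft.
At 120 ft/°C that is an ISA deviation of 2760/120 = +23°C.
ISA temperature at 8000 ft = 15 − 2 × (8000/1000) = -1°C.
OAT = ISA + deviation = -1 + (+23) = 22°C.

22°C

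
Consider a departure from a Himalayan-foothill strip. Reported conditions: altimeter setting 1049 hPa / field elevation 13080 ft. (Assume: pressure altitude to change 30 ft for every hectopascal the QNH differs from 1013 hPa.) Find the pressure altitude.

12000 ft

Pressure correction = (1013 − 1049) × 30 = -1080 ft.
Pressure altitude = 13080 + (-1080) = 12000 ft.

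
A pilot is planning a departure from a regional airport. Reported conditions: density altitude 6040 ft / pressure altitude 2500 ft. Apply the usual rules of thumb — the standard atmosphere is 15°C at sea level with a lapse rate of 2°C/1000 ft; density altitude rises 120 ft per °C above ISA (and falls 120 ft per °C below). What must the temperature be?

39.5°C

Density altitude − pressure altitude = 6040 − 2500 = +3540 ft.
At 120 ft/°C that is an ISA deviation of 3540/120 = +29.5°C.
ISA temperature at 2500 ft = 15 − 2 × (2500/1000) = 10°C.
OAT = ISA + deviation = 10 + (+29.5) = 39.5°C.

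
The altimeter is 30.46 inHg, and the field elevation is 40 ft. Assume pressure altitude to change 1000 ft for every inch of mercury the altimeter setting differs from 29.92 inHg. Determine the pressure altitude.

Pressure correction = (29.92 − 30.46) × 1000 = -540 ft.
Pressure altitude = 40 + (-540) = -500 ft.

-500 ft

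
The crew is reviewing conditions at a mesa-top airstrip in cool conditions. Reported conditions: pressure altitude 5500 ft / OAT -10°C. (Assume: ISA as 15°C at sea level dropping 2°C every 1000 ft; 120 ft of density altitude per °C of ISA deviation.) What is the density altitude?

3820 ft

ISA temperature at 5500 ft = 15 − 2 × (5500/1000) = 4°C.
ISA deviation = -10 − 4 = -14°C.
Density altitude = 5500 + 120 × (-14) = 5500 + (-1680) = 3820 ft.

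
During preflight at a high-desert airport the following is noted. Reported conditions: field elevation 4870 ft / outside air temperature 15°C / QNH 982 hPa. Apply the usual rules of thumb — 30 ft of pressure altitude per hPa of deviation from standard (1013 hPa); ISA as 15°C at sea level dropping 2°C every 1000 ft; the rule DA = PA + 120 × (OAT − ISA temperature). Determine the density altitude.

7192 ft

Pressure altitude = 4870 + (1013 − 982) × 30 = 4870 + (+930) = 5800 ft.
ISA temperature at 5800 ft = 15 − 2 × (5800/1000) = 3.4°C.
ISA deviation = 15 − 3.4 = +11.6°C.
Density altitude = 5800 + 120 × (11.6) = 7192 ft.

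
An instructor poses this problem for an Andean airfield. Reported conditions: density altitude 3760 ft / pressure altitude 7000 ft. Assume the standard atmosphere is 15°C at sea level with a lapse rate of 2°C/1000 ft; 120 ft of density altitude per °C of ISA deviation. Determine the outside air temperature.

Density altitude − pressure altitude = 3760 − 7000 = -3240 ft.
At 120 ft/°C that is an ISA deviation of -3240/120 = -27°C.
ISA temperature at 7000 ft = 15 − 2 × (7000/1000) = 1°C.
OAT = ISA + deviation = 1 + (-27) = -26°C.

-26°C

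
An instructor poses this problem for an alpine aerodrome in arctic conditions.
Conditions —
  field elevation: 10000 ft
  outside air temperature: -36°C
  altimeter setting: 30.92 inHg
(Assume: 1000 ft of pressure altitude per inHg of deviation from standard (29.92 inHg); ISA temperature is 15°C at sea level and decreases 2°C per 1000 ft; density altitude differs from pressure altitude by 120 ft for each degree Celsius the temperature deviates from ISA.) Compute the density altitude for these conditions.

Pressure altitude = 10000 + (29.92 − 30.92) × 1000 = 10000 + (-1000) = 9000 ft.
ISA temperature at 9000 ft = 15 − 2 × (9000/1000) = -3°C.
ISA deviation = -36 − (-3) = -33°C.
Density altitude = 9000 + 120 × (-33) = 5040 ft.

5040 ft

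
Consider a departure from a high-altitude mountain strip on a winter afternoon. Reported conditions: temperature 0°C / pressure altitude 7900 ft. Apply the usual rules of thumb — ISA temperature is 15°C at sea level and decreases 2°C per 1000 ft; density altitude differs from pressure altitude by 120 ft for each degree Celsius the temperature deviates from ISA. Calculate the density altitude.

7996 ft

ISA temperature at 7900 ft = 15 − 2 × (7900/1000) = -0.8°C.
ISA deviation = 0 − (-0.8) = +0.8°C.
Density altitude = 7900 + 120 × (0.8) = 7900 + (+96) = 7996 ft.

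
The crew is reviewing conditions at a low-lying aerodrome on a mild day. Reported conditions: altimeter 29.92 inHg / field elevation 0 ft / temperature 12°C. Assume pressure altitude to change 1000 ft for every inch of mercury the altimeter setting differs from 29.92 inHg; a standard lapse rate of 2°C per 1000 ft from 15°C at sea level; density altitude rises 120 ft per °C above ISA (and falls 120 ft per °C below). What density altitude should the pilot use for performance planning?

Pressure altitude = 0 + (29.92 − 29.92) × 1000 = 0 + (0) = 0 ft.
ISA temperature at 0 ft = 15 − 2 × (0/1000) = 15°C.
ISA deviation = 12 − 15 = -3°C.
Density altitude = 0 + 120 × (-3) = -360 ft.

-360 ft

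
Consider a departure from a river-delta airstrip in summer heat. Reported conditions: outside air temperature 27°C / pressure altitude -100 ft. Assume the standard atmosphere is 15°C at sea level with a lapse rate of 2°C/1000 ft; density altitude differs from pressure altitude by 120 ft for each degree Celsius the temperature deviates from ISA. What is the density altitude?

1316 ft

ISA temperature at -100 ft = 15 − 2 × (-100/1000) = 15.2°C.
ISA deviation = 27 − 15.2 = +11.8°C.
Density altitude = -100 + 120 × (11.8) = -100 + (+1416) = 1316 ft.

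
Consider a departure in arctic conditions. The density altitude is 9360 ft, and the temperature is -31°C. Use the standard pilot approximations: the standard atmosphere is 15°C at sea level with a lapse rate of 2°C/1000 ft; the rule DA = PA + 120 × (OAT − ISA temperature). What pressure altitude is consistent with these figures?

DA = PA + 120 × (OAT − (15 − 2·PA/1000)) = PA + 120·OAT − 1800 + 0.24·PA = 1.24·PA + 120·OAT − 1800.
So 1.24·PA = 9360 − 120 × (-31) + 1800 = 14880.
PA = 14880 / 1.24 = 12000 ft.

12000 ft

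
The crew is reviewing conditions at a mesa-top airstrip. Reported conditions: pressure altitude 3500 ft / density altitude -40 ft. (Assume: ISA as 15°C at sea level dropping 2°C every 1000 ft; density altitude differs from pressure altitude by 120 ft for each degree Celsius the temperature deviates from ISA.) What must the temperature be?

-21.5°C

Density altitude − pressure altitude = -40 − 3500 = -3540 ft.
At 120 ft/°C that is an ISA deviation of -3540/120 = -29.5°C.
ISA temperature at 3500 ft = 15 − 2 × (3500/1000) = 8°C.
OAT = ISA + deviation = 8 + (-29.5) = -21.5°C.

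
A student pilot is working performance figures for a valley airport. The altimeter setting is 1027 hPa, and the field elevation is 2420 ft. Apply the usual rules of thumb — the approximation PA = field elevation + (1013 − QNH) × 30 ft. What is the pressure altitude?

2000 ft

Pressure correction = (1013 − 1027) × 30 = -420 ft.
Pressure altitude = 2420 + (-420) = 2000 ft.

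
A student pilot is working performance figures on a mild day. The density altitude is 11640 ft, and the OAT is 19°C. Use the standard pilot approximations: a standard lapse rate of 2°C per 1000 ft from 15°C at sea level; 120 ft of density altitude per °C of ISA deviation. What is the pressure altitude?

DA = PA + 120 × (OAT − (15 − 2·PA/1000)) = PA + 120·OAT − 1800 + 0.24·PA = 1.24·PA + 120·OAT − 1800.
So 1.24·PA = 11640 − 120 × 19 + 1800 = 11160.
PA = 11160 / 1.24 = 9000 ft.

9000 ft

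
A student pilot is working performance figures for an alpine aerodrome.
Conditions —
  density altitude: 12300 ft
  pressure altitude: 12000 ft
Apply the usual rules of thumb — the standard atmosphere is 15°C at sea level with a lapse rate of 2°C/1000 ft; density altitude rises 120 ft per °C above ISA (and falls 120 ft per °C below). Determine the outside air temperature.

-6.5°C

Density altitude − pressure altitude = 12300 − 12000 = +300 ft.
At 120 ft/°C that is an ISA deviation of 300/120 = +2.5°C.
ISA temperature at 12000 ft = 15 − 2 × (12000/1000) = -9°C.
OAT = ISA + deviation = -9 + (+2.5) = -6.5°C.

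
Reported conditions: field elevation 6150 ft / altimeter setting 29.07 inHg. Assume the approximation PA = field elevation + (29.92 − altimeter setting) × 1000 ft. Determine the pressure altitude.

Pressure correction = (29.92 − 29.07) × 1000 = +850 ft.
Pressure altitude = 6150 + (+850) = 7000 ft.

7000 ft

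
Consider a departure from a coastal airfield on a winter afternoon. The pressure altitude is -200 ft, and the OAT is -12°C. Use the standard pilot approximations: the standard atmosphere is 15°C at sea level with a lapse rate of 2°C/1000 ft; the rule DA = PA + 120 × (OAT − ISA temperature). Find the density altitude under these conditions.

ISA temperature at -200 ft = 15 − 2 × (-200/1000) = 15.4°C.
ISA deviation = -12 − 15.4 = -27.4°C.
Density altitude = -200 + 120 × (-27.4) = -200 + (-3288) = -3488 ft.

-3488 ft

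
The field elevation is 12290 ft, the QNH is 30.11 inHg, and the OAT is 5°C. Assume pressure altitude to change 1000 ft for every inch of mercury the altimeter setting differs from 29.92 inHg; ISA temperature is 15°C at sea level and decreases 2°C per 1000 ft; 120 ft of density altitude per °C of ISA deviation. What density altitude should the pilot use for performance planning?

Pressure altitude = 12290 + (29.92 − 30.11) × 1000 = 12290 + (-190) = 12100 ft.
ISA temperature at 12100 ft = 15 − 2 × (12100/1000) = -9.2°C.
ISA deviation = 5 − (-9.2) = +14.2°C.
Density altitude = 12100 + 120 × (14.2) = 13804 ft.

13804 ft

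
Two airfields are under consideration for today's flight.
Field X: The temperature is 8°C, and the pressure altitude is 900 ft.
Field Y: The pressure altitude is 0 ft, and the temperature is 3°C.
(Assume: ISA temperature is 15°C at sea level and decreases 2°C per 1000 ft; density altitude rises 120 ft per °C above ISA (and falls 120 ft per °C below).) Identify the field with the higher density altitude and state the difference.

Field X: ISA temp = 13.2°C, deviation -5.2°C, DA = 900 + 120 × (-5.2) = 276 ft.
Field Y: ISA temp = 15°C, deviation -12°C, DA = 0 + 120 × (-12) = -1440 ft.
Field X is higher by 276 − (-1440) = 1716 ft.

Field X by 1716 ft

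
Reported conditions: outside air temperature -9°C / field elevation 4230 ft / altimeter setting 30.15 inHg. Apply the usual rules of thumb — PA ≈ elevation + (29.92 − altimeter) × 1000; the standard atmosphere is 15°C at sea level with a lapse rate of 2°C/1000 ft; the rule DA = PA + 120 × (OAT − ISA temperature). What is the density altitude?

Pressure altitude = 4230 + (29.92 − 30.15) × 1000 = 4230 + (-230) = 4000 ft.
ISA temperature at 4000 ft = 15 − 2 × (4000/1000) = 7°C.
ISA deviation = -9 − 7 = -16°C.
Density altitude = 4000 + 120 × (-16) = 2080 ft.

2080 ft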